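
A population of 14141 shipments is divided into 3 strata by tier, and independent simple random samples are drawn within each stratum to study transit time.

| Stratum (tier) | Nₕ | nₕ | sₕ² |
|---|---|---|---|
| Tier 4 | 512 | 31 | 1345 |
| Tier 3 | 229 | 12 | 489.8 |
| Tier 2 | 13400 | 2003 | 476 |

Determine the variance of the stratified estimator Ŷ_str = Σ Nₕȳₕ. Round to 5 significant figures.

Var(Ŷ_str) = Σₕ Nₕ²(1 − fₕ)sₕ²/nₕ.
Tier 4: 512²·(1 − 31/512)·1345/31 = 1.0685027 × 10^7.
Tier 3: 229²·(1 − 12/229)·489.8/12 = 2.0283026 × 10^6.
Tier 2: 13400²·(1 − 2003/13400)·476/2003 = 3.6292873 × 10^7.
Sum = 4.9006203 × 10^7.

4.9006 × 10^7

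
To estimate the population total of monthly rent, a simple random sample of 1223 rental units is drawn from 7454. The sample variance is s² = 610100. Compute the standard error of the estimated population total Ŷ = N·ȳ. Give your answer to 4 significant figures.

152200

Var(Ŷ) = N²·Var(ȳ) = N²·(1 − n/N)·s²/n.
f = 1223/7454 = 0.16407298; Var(ȳ) = 0.83592702·610100/1223 = 417.0066.
Var(Ŷ) = 7454² · 417.0066 = 2.3169769 × 10^10.
SE(Ŷ) = √(2.3169769 × 10^10) = 152200.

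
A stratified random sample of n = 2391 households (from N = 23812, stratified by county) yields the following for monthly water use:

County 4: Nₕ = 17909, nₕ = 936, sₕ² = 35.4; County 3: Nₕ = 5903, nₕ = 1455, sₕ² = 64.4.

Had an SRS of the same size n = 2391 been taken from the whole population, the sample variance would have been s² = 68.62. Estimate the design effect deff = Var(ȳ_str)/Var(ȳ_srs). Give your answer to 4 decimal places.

Var(ȳ_str) = Σ Wₕ²(1−fₕ)sₕ²/nₕ with Wₕ = Nₕ/23812:
  County 4: (17909/23812)²·(1−936/17909)·35.4/936 = 0.020275222
  County 3: (5903/23812)²·(1−1455/5903)·64.4/1455 = 0.002049598
  → Var(ȳ_str) = 0.02232482.
Var(ȳ_srs) = (1 − 2391/23812)·68.62/2391 = 0.025817549.
deff = 0.02232482 / 0.025817549 = 0.8647.

0.8647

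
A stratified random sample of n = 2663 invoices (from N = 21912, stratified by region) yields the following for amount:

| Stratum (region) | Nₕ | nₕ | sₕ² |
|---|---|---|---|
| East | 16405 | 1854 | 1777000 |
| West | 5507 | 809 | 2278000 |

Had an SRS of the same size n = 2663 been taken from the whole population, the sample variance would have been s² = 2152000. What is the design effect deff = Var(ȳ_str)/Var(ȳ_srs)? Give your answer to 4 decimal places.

Var(ȳ_str) = Σ Wₕ²(1−fₕ)sₕ²/nₕ with Wₕ = Nₕ/21912:
  East: (16405/21912)²·(1−1854/16405)·1777000/1854 = 476.52176
  West: (5507/21912)²·(1−809/5507)·2278000/809 = 151.72923
  → Var(ȳ_str) = 628.25099.
Var(ȳ_srs) = (1 − 2663/21912)·2152000/2663 = 709.90013.
deff = 628.25099 / 709.90013 = 0.8850.

0.8850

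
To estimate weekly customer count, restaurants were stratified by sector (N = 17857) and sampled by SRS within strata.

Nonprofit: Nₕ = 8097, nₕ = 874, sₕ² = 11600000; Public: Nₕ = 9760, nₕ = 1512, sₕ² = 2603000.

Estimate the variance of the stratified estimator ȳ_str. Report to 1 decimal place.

Var(ȳ_str) = Σₕ Wₕ²(1 − fₕ)sₕ²/nₕ with Wₕ = Nₕ/N, N = 17857.
Nonprofit: Wₕ = 0.45343563; term = 0.45343563²·(1 − 0.10794121)·11600000/874 = 2434.2844.
Public: Wₕ = 0.54656437; term = 0.54656437²·(1 − 0.15491803)·2603000/1512 = 434.61414.
Sum = 2868.8985.

2868.9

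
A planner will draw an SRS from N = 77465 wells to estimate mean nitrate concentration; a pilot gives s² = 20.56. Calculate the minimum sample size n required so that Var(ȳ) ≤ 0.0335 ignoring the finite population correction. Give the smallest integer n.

614

Without fpc, n₀ = s²/D = 20.56/0.0335 = 613.7313.
Rounding up, n = 614.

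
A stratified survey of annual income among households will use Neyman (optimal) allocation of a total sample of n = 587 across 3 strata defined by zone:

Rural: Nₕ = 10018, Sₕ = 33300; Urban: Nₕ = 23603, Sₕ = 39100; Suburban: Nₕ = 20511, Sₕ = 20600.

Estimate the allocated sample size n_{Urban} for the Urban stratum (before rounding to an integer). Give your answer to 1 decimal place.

322.6

Neyman allocation: nₕ = n·NₕSₕ / Σⱼ NⱼSⱼ.
Σ NⱼSⱼ = 10018·33300 + 23603·39100 + 20511·20600 = 1.6790033 × 10^9.
n_{Urban} = 587·23603·39100 / (1.6790033 × 10^9) = 322.6.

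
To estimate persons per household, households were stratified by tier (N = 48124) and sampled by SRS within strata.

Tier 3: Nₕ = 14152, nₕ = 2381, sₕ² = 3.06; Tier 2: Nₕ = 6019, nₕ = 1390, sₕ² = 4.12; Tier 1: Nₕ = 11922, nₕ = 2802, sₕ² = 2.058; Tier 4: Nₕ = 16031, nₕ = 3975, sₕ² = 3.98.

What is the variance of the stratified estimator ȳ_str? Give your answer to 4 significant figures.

Var(ȳ_str) = Σₕ Wₕ²(1 − fₕ)sₕ²/nₕ with Wₕ = Nₕ/N, N = 48124.
Tier 3: Wₕ = 0.29407364; term = 0.29407364²·(1 − 0.16824477)·3.06/2381 = 9.2442094 × 10^-5.
Tier 2: Wₕ = 0.12507273; term = 0.12507273²·(1 − 0.23093537)·4.12/1390 = 3.565911 × 10^-5.
Tier 1: Wₕ = 0.24773502; term = 0.24773502²·(1 − 0.23502768)·2.058/2802 = 3.4482422 × 10^-5.
Tier 4: Wₕ = 0.33311861; term = 0.33311861²·(1 − 0.24795708)·3.98/3975 = 8.3557677 × 10^-5.
Sum = 2.461413 × 10^-4.

2.461 × 10^-4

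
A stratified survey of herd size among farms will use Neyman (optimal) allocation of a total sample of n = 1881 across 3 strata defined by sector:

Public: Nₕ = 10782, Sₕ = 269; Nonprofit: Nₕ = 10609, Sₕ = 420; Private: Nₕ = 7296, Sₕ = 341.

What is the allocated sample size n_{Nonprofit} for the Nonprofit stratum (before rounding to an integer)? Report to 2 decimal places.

851.41

Neyman allocation: nₕ = n·NₕSₕ / Σⱼ NⱼSⱼ.
Σ NⱼSⱼ = 10782·269 + 10609·420 + 7296·341 = 9.844074 × 10^6.
n_{Nonprofit} = 1881·10609·420 / (9.844074 × 10^6) = 851.41.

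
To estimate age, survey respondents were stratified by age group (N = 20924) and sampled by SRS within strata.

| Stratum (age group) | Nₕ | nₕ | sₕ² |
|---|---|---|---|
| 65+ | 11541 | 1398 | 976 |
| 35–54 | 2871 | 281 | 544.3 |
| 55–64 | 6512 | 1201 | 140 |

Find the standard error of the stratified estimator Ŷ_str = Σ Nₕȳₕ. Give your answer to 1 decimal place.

10008.0

Var(Ŷ_str) = Σₕ Nₕ²(1 − fₕ)sₕ²/nₕ.
65+: 11541²·(1 − 1398/11541)·976/1398 = 8.1724545 × 10^7.
35–54: 2871²·(1 − 281/2871)·544.3/281 = 1.4403398 × 10^7.
55–64: 6512²·(1 − 1201/6512)·140/1201 = 4.0315841 × 10^6.
Sum = 1.0015953 × 10^8.
SE = √(1.0015953 × 10^8) = 10008.0.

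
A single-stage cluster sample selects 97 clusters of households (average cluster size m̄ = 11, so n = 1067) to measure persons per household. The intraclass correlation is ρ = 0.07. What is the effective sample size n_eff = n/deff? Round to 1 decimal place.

627.6

deff = 1 + (11 − 1)·0.07 = 1 + 0.7 = 1.7.
n_eff = 1067 / 1.7 = 627.6.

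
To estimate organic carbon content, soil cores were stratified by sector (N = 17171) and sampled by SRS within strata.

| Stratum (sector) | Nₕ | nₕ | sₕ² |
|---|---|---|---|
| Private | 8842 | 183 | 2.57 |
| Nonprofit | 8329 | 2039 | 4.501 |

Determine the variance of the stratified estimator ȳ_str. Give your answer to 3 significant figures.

Var(ȳ_str) = Σₕ Wₕ²(1 − fₕ)sₕ²/nₕ with Wₕ = Nₕ/N, N = 17171.
Private: Wₕ = 0.51493798; term = 0.51493798²·(1 − 0.02069667)·2.57/183 = 0.0036467762.
Nonprofit: Wₕ = 0.48506202; term = 0.48506202²·(1 − 0.24480730)·4.501/2039 = 3.9223299 × 10^-4.
Sum = 0.0040390092.

0.00404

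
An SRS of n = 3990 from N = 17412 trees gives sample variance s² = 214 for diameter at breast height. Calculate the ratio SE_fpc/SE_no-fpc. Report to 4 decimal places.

0.8780

f = n/N = 3990/17412 = 0.22915231.
SE_no-fpc = √(s²/n) = 0.23159034; SE_fpc = √((1−f)s²/n) = 0.20333153.
Ratio = √(1−f) = 0.87797932.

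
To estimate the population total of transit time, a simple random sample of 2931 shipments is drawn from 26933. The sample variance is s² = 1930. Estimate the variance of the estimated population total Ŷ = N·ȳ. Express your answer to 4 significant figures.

Var(Ŷ) = N²·Var(ȳ) = N²·(1 − n/N)·s²/n.
f = 2931/26933 = 0.10882560; Var(ȳ) = 0.89117440·1930/2931 = 0.58681903.
Var(Ŷ) = 26933² · 0.58681903 = 4.256706 × 10^8.

4.257 × 10^8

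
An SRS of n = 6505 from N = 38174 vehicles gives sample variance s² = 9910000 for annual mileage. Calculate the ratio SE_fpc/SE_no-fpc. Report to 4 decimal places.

0.9108

f = n/N = 6505/38174 = 0.17040394.
SE_no-fpc = √(s²/n) = 39.031314; SE_fpc = √((1−f)s²/n) = 35.550566.
Ratio = √(1−f) = 0.91082164.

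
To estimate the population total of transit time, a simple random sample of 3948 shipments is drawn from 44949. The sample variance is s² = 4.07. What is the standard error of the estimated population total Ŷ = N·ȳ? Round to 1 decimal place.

Var(Ŷ) = N²·Var(ȳ) = N²·(1 − n/N)·s²/n.
f = 3948/44949 = 0.08783288; Var(ȳ) = 0.91216712·4.07/3948 = 9.4035466 × 10^-4.
Var(Ŷ) = 44949² · (9.4035466 × 10^-4) = 1.8999044 × 10^6.
SE(Ŷ) = √(1.8999044 × 10^6) = 1378.4.

1378.4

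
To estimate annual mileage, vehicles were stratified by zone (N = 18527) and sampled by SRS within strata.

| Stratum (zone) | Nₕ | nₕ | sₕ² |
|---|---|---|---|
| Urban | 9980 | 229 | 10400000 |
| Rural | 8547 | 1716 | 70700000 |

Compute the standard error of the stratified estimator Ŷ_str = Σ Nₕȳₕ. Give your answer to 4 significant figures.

2.612 × 10^6

Var(Ŷ_str) = Σₕ Nₕ²(1 − fₕ)sₕ²/nₕ.
Urban: 9980²·(1 − 229/9980)·10400000/229 = 4.4195449 × 10^12.
Rural: 8547²·(1 − 1716/8547)·70700000/1716 = 2.405471 × 10^12.
Sum = 6.8250159 × 10^12.
SE = √(6.8250159 × 10^12) = 2.612 × 10^6.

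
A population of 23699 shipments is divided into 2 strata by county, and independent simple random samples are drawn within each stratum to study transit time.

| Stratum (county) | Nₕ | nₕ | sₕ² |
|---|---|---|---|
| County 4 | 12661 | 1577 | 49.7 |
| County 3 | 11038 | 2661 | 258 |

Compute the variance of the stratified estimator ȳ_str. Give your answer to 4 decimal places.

0.0238

Var(ȳ_str) = Σₕ Wₕ²(1 − fₕ)sₕ²/nₕ with Wₕ = Nₕ/N, N = 23699.
County 4: Wₕ = 0.53424195; term = 0.53424195²·(1 − 0.12455572)·49.7/1577 = 0.0078746123.
County 3: Wₕ = 0.46575805; term = 0.46575805²·(1 − 0.24107628)·258/2661 = 0.015962235.
Sum = 0.023836847.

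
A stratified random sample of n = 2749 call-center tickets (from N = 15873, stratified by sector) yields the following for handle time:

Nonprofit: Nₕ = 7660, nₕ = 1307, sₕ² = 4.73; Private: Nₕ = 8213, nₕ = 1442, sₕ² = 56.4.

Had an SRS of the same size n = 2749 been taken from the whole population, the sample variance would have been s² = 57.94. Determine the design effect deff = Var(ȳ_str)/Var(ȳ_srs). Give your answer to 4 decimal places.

Var(ȳ_str) = Σ Wₕ²(1−fₕ)sₕ²/nₕ with Wₕ = Nₕ/15873:
  Nonprofit: (7660/15873)²·(1−1307/7660)·4.73/1307 = 6.9899673 × 10^-4
  Private: (8213/15873)²·(1−1442/8213)·56.4/1442 = 0.0086327755
  → Var(ȳ_str) = 0.0093317722.
Var(ȳ_srs) = (1 − 2749/15873)·57.94/2749 = 0.017426532.
deff = 0.0093317722 / 0.017426532 = 0.5355.

0.5355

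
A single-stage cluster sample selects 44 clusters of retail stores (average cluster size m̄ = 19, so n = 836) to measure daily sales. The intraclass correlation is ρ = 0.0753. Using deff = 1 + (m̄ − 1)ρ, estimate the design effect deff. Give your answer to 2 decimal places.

2.36

deff = 1 + (19 − 1)·0.0753 = 1 + 1.3554 = 2.3554.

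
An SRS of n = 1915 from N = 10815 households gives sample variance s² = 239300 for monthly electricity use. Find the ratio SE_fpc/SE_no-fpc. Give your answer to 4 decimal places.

0.9072

f = n/N = 1915/10815 = 0.17706889.
SE_no-fpc = √(s²/n) = 11.178588; SE_fpc = √((1−f)s²/n) = 10.140718.
Ratio = √(1−f) = 0.90715551.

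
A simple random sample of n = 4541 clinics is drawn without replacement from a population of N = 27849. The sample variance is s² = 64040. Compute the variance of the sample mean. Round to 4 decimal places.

Under SRS without replacement, Var(ȳ) = (1 − f)·s²/n with f = n/N = 4541/27849 = 0.16305792.
Var(ȳ) = (1 − 0.16305792)·64040/4541 = 0.83694208·14.102621 = 11.803077.

11.8031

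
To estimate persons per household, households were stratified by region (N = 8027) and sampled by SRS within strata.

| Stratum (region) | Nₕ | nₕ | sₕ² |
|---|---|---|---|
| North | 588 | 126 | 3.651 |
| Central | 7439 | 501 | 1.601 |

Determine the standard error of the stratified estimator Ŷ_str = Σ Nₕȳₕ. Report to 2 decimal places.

415.70

Var(Ŷ_str) = Σₕ Nₕ²(1 − fₕ)sₕ²/nₕ.
North: 588²·(1 − 126/588)·3.651/126 = 7871.556.
Central: 7439²·(1 − 501/7439)·1.601/501 = 164931.06.
Sum = 172802.62.
SE = √(172802.62) = 415.70.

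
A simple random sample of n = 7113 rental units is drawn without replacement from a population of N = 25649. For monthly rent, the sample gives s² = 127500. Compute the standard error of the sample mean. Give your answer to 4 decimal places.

3.5992

Under SRS without replacement, Var(ȳ) = (1 − f)·s²/n with f = n/N = 7113/25649 = 0.27732075.
Var(ȳ) = (1 − 0.27732075)·127500/7113 = 0.72267925·17.924926 = 12.953972.
SE(ȳ) = √(12.953972) = 3.5992.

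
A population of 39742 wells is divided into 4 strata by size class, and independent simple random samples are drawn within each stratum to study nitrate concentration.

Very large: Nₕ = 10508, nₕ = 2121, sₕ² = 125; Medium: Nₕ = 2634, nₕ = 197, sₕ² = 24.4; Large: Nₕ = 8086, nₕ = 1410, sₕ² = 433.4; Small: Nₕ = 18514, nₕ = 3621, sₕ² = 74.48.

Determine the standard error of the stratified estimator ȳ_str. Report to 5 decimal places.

0.13375

Var(ȳ_str) = Σₕ Wₕ²(1 − fₕ)sₕ²/nₕ with Wₕ = Nₕ/N, N = 39742.
Very large: Wₕ = 0.26440541; term = 0.26440541²·(1 − 0.20184621)·125/2121 = 0.0032884907.
Medium: Wₕ = 0.06627749; term = 0.06627749²·(1 − 0.07479119)·24.4/197 = 5.0337943 × 10^-4.
Large: Wₕ = 0.20346233; term = 0.20346233²·(1 − 0.17437546)·433.4/1410 = 0.010505589.
Small: Wₕ = 0.46585476; term = 0.46585476²·(1 − 0.19558172)·74.48/3621 = 0.0035908243.
Sum = 0.017888283.
SE = √(0.017888283) = 0.13375.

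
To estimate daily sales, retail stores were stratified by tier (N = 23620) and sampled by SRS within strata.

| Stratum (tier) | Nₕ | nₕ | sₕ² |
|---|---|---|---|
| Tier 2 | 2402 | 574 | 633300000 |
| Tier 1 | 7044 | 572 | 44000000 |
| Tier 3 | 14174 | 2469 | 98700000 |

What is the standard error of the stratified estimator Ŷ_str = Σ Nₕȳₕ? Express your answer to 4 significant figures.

Var(Ŷ_str) = Σₕ Nₕ²(1 − fₕ)sₕ²/nₕ.
Tier 2: 2402²·(1 − 574/2402)·633300000/574 = 4.8444758 × 10^12.
Tier 1: 7044²·(1 − 572/7044)·44000000/572 = 3.5068283 × 10^12.
Tier 3: 14174²·(1 − 2469/14174)·98700000/2469 = 6.632235 × 10^12.
Sum = 1.4983539 × 10^13.
SE = √(1.4983539 × 10^13) = 3.871 × 10^6.

3.871 × 10^6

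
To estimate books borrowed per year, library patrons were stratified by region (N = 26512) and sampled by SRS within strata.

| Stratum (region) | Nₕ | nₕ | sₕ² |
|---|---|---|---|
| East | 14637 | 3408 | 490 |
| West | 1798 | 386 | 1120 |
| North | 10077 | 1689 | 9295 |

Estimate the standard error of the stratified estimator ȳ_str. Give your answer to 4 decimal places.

Var(ȳ_str) = Σₕ Wₕ²(1 − fₕ)sₕ²/nₕ with Wₕ = Nₕ/N, N = 26512.
East: Wₕ = 0.55208962; term = 0.55208962²·(1 − 0.23283460)·490/3408 = 0.033620539.
West: Wₕ = 0.06781835; term = 0.06781835²·(1 − 0.21468298)·1120/386 = 0.010480213.
North: Wₕ = 0.38009203; term = 0.38009203²·(1 − 0.16760941)·9295/1689 = 0.66179646.
Sum = 0.70589721.
SE = √(0.70589721) = 0.8402.

0.8402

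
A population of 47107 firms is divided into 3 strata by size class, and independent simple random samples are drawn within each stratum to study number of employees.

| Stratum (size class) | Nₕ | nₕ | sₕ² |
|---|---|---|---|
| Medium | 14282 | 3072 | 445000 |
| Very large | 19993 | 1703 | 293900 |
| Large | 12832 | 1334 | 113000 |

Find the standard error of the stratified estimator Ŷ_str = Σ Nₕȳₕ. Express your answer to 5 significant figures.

314320

Var(Ŷ_str) = Σₕ Nₕ²(1 − fₕ)sₕ²/nₕ.
Medium: 14282²·(1 − 3072/14282)·445000/3072 = 2.3191746 × 10^10.
Very large: 19993²·(1 − 1703/19993)·293900/1703 = 6.3106866 × 10^10.
Large: 12832²·(1 − 1334/12832)·113000/1334 = 1.2497964 × 10^10.
Sum = 9.8796576 × 10^10.
SE = √(9.8796576 × 10^10) = 314320.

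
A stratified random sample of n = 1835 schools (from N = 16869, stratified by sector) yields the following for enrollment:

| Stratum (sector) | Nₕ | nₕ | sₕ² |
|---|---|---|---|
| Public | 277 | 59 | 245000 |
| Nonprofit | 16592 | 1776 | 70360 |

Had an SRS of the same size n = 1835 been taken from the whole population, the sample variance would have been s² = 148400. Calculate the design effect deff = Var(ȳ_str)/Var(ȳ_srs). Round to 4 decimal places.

Var(ȳ_str) = Σ Wₕ²(1−fₕ)sₕ²/nₕ with Wₕ = Nₕ/16869:
  Public: (277/16869)²·(1−59/277)·245000/59 = 0.88119426
  Nonprofit: (16592/16869)²·(1−1776/16592)·70360/1776 = 34.224247
  → Var(ȳ_str) = 35.105441.
Var(ȳ_srs) = (1 − 1835/16869)·148400/1835 = 72.074733.
deff = 35.105441 / 72.074733 = 0.4871.

0.4871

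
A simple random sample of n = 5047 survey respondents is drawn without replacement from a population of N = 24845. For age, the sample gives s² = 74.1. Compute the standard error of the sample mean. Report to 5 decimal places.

Under SRS without replacement, Var(ȳ) = (1 − f)·s²/n with f = n/N = 5047/24845 = 0.20313946.
Var(ȳ) = (1 − 0.20313946)·74.1/5047 = 0.79686054·0.014681989 = 0.011699498.
SE(ȳ) = √(0.011699498) = 0.10816.

0.10816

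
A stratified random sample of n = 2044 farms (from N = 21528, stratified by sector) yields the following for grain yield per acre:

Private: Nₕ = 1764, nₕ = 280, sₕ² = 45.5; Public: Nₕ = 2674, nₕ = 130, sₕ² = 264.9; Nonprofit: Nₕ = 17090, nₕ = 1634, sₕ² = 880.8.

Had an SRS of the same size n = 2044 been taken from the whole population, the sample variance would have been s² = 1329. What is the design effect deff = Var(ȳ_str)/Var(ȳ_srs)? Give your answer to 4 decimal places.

Var(ȳ_str) = Σ Wₕ²(1−fₕ)sₕ²/nₕ with Wₕ = Nₕ/21528:
  Private: (1764/21528)²·(1−280/1764)·45.5/280 = 9.178643 × 10^-4
  Public: (2674/21528)²·(1−130/2674)·264.9/130 = 0.029909541
  Nonprofit: (17090/21528)²·(1−1634/17090)·880.8/1634 = 0.30722536
  → Var(ȳ_str) = 0.33805277.
Var(ȳ_srs) = (1 − 2044/21528)·1329/2044 = 0.58846214.
deff = 0.33805277 / 0.58846214 = 0.5745.

0.5745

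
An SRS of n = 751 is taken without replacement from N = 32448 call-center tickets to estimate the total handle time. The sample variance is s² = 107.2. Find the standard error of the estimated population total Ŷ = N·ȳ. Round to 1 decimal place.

Var(Ŷ) = N²·Var(ȳ) = N²·(1 − n/N)·s²/n.
f = 751/32448 = 0.02314472; Var(ȳ) = 0.97685528·107.2/751 = 0.13943926.
Var(Ŷ) = 32448² · 0.13943926 = 1.4681179 × 10^8.
SE(Ŷ) = √(1.4681179 × 10^8) = 12116.6.

12116.6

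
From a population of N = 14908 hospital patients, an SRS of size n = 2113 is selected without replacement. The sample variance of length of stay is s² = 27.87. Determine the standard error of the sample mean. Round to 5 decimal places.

0.10640

Under SRS without replacement, Var(ȳ) = (1 − f)·s²/n with f = n/N = 2113/14908 = 0.14173598.
Var(ȳ) = (1 − 0.14173598)·27.87/2113 = 0.85826402·0.013189778 = 0.011320312.
SE(ȳ) = √(0.011320312) = 0.10640.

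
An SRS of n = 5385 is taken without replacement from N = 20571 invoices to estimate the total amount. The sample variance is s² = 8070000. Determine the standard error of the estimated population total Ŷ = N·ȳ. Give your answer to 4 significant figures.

684200

Var(Ŷ) = N²·Var(ȳ) = N²·(1 − n/N)·s²/n.
f = 5385/20571 = 0.26177629; Var(ȳ) = 0.73822371·8070000/5385 = 1106.3074.
Var(Ŷ) = 20571² · 1106.3074 = 4.6815172 × 10^11.
SE(Ŷ) = √(4.6815172 × 10^11) = 684200.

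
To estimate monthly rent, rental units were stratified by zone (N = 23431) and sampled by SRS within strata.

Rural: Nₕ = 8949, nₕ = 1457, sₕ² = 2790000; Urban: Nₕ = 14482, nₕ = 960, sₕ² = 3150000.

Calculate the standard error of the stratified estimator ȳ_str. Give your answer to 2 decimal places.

Var(ȳ_str) = Σₕ Wₕ²(1 − fₕ)sₕ²/nₕ with Wₕ = Nₕ/N, N = 23431.
Rural: Wₕ = 0.38192992; term = 0.38192992²·(1 − 0.16281149)·2790000/1457 = 233.84887.
Urban: Wₕ = 0.61807008; term = 0.61807008²·(1 − 0.06628919)·3150000/960 = 1170.3807.
Sum = 1404.2296.
SE = √(1404.2296) = 37.47.

37.47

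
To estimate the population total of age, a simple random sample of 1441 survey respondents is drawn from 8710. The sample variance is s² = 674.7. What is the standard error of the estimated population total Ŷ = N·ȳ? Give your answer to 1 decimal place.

Var(Ŷ) = N²·Var(ȳ) = N²·(1 − n/N)·s²/n.
f = 1441/8710 = 0.16544202; Var(ȳ) = 0.83455798·674.7/1441 = 0.39075383.
Var(Ŷ) = 8710² · 0.39075383 = 2.9644188 × 10^7.
SE(Ŷ) = √(2.9644188 × 10^7) = 5444.6.

5444.6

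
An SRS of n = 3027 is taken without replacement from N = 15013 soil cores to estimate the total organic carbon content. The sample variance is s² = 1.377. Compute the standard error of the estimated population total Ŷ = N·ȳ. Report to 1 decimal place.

Var(Ŷ) = N²·Var(ȳ) = N²·(1 − n/N)·s²/n.
f = 3027/15013 = 0.20162526; Var(ȳ) = 0.79837474·1.377/3027 = 3.6318534 × 10^-4.
Var(Ŷ) = 15013² · (3.6318534 × 10^-4) = 81858.405.
SE(Ŷ) = √(81858.405) = 286.1.

286.1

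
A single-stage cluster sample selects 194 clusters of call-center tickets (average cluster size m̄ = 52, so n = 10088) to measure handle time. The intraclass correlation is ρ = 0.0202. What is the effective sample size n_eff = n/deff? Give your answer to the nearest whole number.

4969

deff = 1 + (52 − 1)·0.0202 = 1 + 1.0302 = 2.0302.
n_eff = 10088 / 2.0302 = 4969.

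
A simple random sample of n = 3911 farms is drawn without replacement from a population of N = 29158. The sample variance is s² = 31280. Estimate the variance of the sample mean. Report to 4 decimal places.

Under SRS without replacement, Var(ȳ) = (1 − f)·s²/n with f = n/N = 3911/29158 = 0.13413128.
Var(ȳ) = (1 − 0.13413128)·31280/3911 = 0.86586872·7.9979545 = 6.9251786.

6.9252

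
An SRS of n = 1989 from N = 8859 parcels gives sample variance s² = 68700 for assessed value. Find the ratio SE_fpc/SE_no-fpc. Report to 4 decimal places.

0.8806

f = n/N = 1989/8859 = 0.22451744.
SE_no-fpc = √(s²/n) = 5.8770715; SE_fpc = √((1−f)s²/n) = 5.1754366.
Ratio = √(1−f) = 0.88061488.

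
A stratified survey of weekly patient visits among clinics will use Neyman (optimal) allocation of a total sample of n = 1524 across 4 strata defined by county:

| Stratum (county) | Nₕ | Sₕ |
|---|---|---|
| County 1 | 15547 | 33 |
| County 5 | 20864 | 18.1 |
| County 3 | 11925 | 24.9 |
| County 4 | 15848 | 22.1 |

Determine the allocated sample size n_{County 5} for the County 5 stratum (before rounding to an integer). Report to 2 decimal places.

Neyman allocation: nₕ = n·NₕSₕ / Σⱼ NⱼSⱼ.
Σ NⱼSⱼ = 15547·33 + 20864·18.1 + 11925·24.9 + 15848·22.1 = 1.5378627 × 10^6.
n_{County 5} = 1524·20864·18.1 / (1.5378627 × 10^6) = 374.23.

374.23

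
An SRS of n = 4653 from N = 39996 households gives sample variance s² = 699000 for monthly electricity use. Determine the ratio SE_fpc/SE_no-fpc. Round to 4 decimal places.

f = n/N = 4653/39996 = 0.11633663.
SE_no-fpc = √(s²/n) = 12.256658; SE_fpc = √((1−f)s²/n) = 11.521671.
Ratio = √(1−f) = 0.94003370.

0.9400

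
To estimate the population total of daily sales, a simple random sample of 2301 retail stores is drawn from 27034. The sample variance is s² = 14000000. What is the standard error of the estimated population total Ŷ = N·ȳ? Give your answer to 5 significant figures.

Var(Ŷ) = N²·Var(ȳ) = N²·(1 − n/N)·s²/n.
f = 2301/27034 = 0.08511504; Var(ȳ) = 0.91488496·14000000/2301 = 5566.4448.
Var(Ŷ) = 27034² · 5566.4448 = 4.0681647 × 10^12.
SE(Ŷ) = √(4.0681647 × 10^12) = 2.0170 × 10^6.

2.0170 × 10^6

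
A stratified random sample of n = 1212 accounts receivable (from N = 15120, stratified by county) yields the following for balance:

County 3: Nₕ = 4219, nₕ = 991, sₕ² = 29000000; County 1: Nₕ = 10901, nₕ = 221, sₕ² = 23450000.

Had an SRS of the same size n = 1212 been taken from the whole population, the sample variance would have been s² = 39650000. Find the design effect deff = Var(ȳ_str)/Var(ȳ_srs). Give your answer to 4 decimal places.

1.8536

Var(ȳ_str) = Σ Wₕ²(1−fₕ)sₕ²/nₕ with Wₕ = Nₕ/15120:
  County 3: (4219/15120)²·(1−991/4219)·29000000/991 = 1743.2666
  County 1: (10901/15120)²·(1−221/10901)·23450000/221 = 54036.173
  → Var(ȳ_str) = 55779.44.
Var(ȳ_srs) = (1 − 1212/15120)·39650000/1212 = 30092.167.
deff = 55779.44 / 30092.167 = 1.8536.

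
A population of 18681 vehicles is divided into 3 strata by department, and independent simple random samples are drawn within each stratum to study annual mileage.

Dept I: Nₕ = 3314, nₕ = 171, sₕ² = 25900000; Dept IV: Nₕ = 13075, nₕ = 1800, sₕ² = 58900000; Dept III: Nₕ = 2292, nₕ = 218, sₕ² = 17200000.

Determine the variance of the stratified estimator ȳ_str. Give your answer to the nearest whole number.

19418

Var(ȳ_str) = Σₕ Wₕ²(1 − fₕ)sₕ²/nₕ with Wₕ = Nₕ/N, N = 18681.
Dept I: Wₕ = 0.17739950; term = 0.17739950²·(1 − 0.05159928)·25900000/171 = 4520.6439.
Dept IV: Wₕ = 0.69990900; term = 0.69990900²·(1 − 0.13766730)·58900000/1800 = 13822.952.
Dept III: Wₕ = 0.12269150; term = 0.12269150²·(1 − 0.09511344)·17200000/218 = 1074.7194.
Sum = 19418.315.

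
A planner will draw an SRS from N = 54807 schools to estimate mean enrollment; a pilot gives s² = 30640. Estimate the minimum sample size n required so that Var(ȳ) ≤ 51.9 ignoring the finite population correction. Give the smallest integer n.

591

Without fpc, n₀ = s²/D = 30640/51.9 = 590.3661.
Rounding up, n = 591.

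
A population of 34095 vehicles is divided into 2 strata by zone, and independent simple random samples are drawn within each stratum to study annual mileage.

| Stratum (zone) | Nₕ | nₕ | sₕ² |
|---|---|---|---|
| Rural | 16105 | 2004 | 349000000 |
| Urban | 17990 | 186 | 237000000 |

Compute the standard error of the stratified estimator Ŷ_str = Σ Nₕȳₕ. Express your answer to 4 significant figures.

Var(Ŷ_str) = Σₕ Nₕ²(1 − fₕ)sₕ²/nₕ.
Rural: 16105²·(1 − 2004/16105)·349000000/2004 = 3.9549259 × 10^13.
Urban: 17990²·(1 − 186/17990)·237000000/186 = 4.081165 × 10^14.
Sum = 4.4766576 × 10^14.
SE = √(4.4766576 × 10^14) = 2.116 × 10^7.

2.116 × 10^7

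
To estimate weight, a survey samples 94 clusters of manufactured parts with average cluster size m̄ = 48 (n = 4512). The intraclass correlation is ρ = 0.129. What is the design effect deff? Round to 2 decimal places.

deff = 1 + (48 − 1)·0.129 = 1 + 6.063 = 7.063.

7.06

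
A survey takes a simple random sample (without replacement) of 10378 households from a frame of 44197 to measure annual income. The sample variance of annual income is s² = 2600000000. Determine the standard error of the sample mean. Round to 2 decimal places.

Under SRS without replacement, Var(ȳ) = (1 − f)·s²/n with f = n/N = 10378/44197 = 0.23481232.
Var(ȳ) = (1 − 0.23481232)·2600000000/10378 = 0.76518768·250529.97 = 191702.45.
SE(ȳ) = √(191702.45) = 437.84.

437.84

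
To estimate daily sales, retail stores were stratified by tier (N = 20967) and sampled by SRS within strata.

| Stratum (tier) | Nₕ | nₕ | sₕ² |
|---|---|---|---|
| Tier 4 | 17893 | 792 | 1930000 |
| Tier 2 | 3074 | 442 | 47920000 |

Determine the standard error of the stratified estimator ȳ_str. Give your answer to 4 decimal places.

60.7574

Var(ȳ_str) = Σₕ Wₕ²(1 − fₕ)sₕ²/nₕ with Wₕ = Nₕ/N, N = 20967.
Tier 4: Wₕ = 0.85338866; term = 0.85338866²·(1 − 0.04426312)·1930000/792 = 1696.1498.
Tier 2: Wₕ = 0.14661134; term = 0.14661134²·(1 − 0.14378660)·47920000/442 = 1995.3161.
Sum = 3691.4659.
SE = √(3691.4659) = 60.7574.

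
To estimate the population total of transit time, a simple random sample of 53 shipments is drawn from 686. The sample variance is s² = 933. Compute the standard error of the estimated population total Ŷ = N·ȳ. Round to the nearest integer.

Var(Ŷ) = N²·Var(ȳ) = N²·(1 − n/N)·s²/n.
f = 53/686 = 0.07725948; Var(ȳ) = 0.92274052·933/53 = 16.243715.
Var(Ŷ) = 686² · 16.243715 = 7.6442273 × 10^6.
SE(Ŷ) = √(7.6442273 × 10^6) = 2765.

2765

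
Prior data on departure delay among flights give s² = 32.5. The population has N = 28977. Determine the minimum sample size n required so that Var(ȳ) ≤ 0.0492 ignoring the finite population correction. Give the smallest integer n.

Without fpc, n₀ = s²/D = 32.5/0.0492 = 660.5691.
Rounding up, n = 661.

661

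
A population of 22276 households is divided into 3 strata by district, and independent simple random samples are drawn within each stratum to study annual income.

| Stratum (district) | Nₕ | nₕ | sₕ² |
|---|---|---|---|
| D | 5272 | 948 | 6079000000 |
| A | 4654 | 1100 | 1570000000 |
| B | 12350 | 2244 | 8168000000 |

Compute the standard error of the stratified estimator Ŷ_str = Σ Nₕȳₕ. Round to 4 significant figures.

2.498 × 10^7

Var(Ŷ_str) = Σₕ Nₕ²(1 − fₕ)sₕ²/nₕ.
D: 5272²·(1 − 948/5272)·6079000000/948 = 1.4617897 × 10^14.
A: 4654²·(1 − 1100/4654)·1570000000/1100 = 2.3607542 × 10^13.
B: 12350²·(1 − 2244/12350)·8168000000/2244 = 4.5429622 × 10^14.
Sum = 6.2408273 × 10^14.
SE = √(6.2408273 × 10^14) = 2.498 × 10^7.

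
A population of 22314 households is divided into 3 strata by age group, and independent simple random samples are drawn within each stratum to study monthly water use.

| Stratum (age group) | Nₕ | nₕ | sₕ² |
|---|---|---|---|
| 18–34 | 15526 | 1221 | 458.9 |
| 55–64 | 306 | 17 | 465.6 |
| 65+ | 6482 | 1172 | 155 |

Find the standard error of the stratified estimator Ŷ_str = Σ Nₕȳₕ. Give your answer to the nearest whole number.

Var(Ŷ_str) = Σₕ Nₕ²(1 − fₕ)sₕ²/nₕ.
18–34: 15526²·(1 − 1221/15526)·458.9/1221 = 8.3473733 × 10^7.
55–64: 306²·(1 − 17/306)·465.6/17 = 2.4220512 × 10^6.
65+: 6482²·(1 − 1172/6482)·155/1172 = 4.5520564 × 10^6.
Sum = 9.0447841 × 10^7.
SE = √(9.0447841 × 10^7) = 9510.

9510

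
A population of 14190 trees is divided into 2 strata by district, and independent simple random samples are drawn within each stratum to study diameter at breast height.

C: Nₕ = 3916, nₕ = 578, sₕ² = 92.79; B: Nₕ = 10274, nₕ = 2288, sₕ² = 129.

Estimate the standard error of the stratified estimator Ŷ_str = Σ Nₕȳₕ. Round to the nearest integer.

2593

Var(Ŷ_str) = Σₕ Nₕ²(1 − fₕ)sₕ²/nₕ.
C: 3916²·(1 − 578/3916)·92.79/578 = 2.098468 × 10^6.
B: 10274²·(1 − 2288/10274)·129/2288 = 4.6259673 × 10^6.
Sum = 6.7244353 × 10^6.
SE = √(6.7244353 × 10^6) = 2593.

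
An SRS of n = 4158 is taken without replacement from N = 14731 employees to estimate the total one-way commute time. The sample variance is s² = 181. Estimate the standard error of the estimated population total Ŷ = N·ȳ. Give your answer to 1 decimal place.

Var(Ŷ) = N²·Var(ȳ) = N²·(1 − n/N)·s²/n.
f = 4158/14731 = 0.28226190; Var(ȳ) = 0.71773810·181/4158 = 0.03124353.
Var(Ŷ) = 14731² · 0.03124353 = 6.7799198 × 10^6.
SE(Ŷ) = √(6.7799198 × 10^6) = 2603.8.

2603.8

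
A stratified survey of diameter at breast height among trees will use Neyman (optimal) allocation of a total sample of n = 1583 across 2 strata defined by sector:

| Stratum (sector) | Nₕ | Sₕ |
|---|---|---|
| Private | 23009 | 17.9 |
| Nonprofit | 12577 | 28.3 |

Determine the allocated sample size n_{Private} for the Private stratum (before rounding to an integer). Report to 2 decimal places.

Neyman allocation: nₕ = n·NₕSₕ / Σⱼ NⱼSⱼ.
Σ NⱼSⱼ = 23009·17.9 + 12577·28.3 = 767790.2.
n_{Private} = 1583·23009·17.9 / 767790.2 = 849.16.

849.16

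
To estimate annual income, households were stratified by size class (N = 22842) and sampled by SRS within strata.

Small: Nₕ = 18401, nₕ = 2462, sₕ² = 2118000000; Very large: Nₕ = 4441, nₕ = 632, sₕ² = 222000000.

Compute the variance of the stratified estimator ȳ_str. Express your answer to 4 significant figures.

Var(ȳ_str) = Σₕ Wₕ²(1 − fₕ)sₕ²/nₕ with Wₕ = Nₕ/N, N = 22842.
Small: Wₕ = 0.80557745; term = 0.80557745²·(1 − 0.13379708)·2118000000/2462 = 483584.25.
Very large: Wₕ = 0.19442255; term = 0.19442255²·(1 − 0.14231029)·222000000/632 = 11388.313.
Sum = 494972.56.

495000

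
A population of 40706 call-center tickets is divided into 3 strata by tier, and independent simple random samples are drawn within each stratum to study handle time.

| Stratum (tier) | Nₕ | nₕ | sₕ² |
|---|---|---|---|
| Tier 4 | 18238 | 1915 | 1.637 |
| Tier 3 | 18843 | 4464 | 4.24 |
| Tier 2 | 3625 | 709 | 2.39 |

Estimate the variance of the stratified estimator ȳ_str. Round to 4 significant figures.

3.304 × 10^-4

Var(ȳ_str) = Σₕ Wₕ²(1 − fₕ)sₕ²/nₕ with Wₕ = Nₕ/N, N = 40706.
Tier 4: Wₕ = 0.44804206; term = 0.44804206²·(1 − 0.10500055)·1.637/1915 = 1.5358197 × 10^-4.
Tier 3: Wₕ = 0.46290473; term = 0.46290473²·(1 − 0.23690495)·4.24/4464 = 1.5531148 × 10^-4.
Tier 2: Wₕ = 0.08905321; term = 0.08905321²·(1 − 0.19558621)·2.39/709 = 2.1504549 × 10^-5.
Sum = 3.30398 × 10^-4.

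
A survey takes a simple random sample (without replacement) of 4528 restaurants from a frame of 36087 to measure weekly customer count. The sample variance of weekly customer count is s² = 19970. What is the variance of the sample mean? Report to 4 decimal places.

Under SRS without replacement, Var(ȳ) = (1 − f)·s²/n with f = n/N = 4528/36087 = 0.12547455.
Var(ȳ) = (1 − 0.12547455)·19970/4528 = 0.87452545·4.4103357 = 3.8569508.

3.8570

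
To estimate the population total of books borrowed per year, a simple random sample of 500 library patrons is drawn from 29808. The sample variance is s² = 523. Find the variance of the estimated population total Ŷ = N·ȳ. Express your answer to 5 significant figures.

Var(Ŷ) = N²·Var(ȳ) = N²·(1 − n/N)·s²/n.
f = 500/29808 = 0.01677402; Var(ȳ) = 0.98322598·523/500 = 1.0284544.
Var(Ŷ) = 29808² · 1.0284544 = 9.1379908 × 10^8.

9.1380 × 10^8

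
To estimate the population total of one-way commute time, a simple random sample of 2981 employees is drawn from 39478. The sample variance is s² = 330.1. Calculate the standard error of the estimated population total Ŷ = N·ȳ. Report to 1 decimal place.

12631.3

Var(Ŷ) = N²·Var(ȳ) = N²·(1 − n/N)·s²/n.
f = 2981/39478 = 0.07551041; Var(ȳ) = 0.92448959·330.1/2981 = 0.10237303.
Var(Ŷ) = 39478² · 0.10237303 = 1.5954965 × 10^8.
SE(Ŷ) = √(1.5954965 × 10^8) = 12631.3.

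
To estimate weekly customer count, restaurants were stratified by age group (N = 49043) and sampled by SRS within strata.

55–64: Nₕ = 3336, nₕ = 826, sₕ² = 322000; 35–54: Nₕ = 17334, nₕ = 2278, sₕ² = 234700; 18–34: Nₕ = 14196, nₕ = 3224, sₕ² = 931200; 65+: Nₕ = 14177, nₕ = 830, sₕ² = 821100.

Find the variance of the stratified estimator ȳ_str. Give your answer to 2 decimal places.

109.07

Var(ȳ_str) = Σₕ Wₕ²(1 − fₕ)sₕ²/nₕ with Wₕ = Nₕ/N, N = 49043.
55–64: Wₕ = 0.06802194; term = 0.06802194²·(1 − 0.24760192)·322000/826 = 1.3571302.
35–54: Wₕ = 0.35344494; term = 0.35344494²·(1 − 0.13141802)·234700/2278 = 11.179277.
18–34: Wₕ = 0.28946027; term = 0.28946027²·(1 − 0.22710623)·931200/3224 = 18.704481.
65+: Wₕ = 0.28907285; term = 0.28907285²·(1 − 0.05854553)·821100/830 = 77.827289.
Sum = 109.06818.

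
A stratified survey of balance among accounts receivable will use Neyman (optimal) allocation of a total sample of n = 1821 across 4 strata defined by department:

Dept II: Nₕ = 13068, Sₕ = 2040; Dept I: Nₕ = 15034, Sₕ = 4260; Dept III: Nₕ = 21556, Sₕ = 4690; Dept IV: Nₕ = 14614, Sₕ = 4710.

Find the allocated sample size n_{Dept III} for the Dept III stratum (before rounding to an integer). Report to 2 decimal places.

706.35

Neyman allocation: nₕ = n·NₕSₕ / Σⱼ NⱼSⱼ.
Σ NⱼSⱼ = 13068·2040 + 15034·4260 + 21556·4690 + 14614·4710 = 2.6063314 × 10^8.
n_{Dept III} = 1821·21556·4690 / (2.6063314 × 10^8) = 706.35.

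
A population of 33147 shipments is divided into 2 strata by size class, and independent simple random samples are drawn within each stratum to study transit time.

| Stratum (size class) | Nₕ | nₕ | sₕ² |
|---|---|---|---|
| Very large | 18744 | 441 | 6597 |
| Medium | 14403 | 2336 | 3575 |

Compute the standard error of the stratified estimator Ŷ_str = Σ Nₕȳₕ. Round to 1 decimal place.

73471.4

Var(Ŷ_str) = Σₕ Nₕ²(1 − fₕ)sₕ²/nₕ.
Very large: 18744²·(1 − 441/18744)·6597/441 = 5.1320686 × 10^9.
Medium: 14403²·(1 − 2336/14403)·3575/2336 = 2.6598398 × 10^8.
Sum = 5.3980526 × 10^9.
SE = √(5.3980526 × 10^9) = 73471.4.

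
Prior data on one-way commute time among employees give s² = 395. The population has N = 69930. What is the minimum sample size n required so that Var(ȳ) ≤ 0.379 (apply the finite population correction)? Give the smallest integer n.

Without fpc, n₀ = s²/D = 395/0.379 = 1042.2164.
With fpc, (1 − n/N)·s²/n ≤ D requires n ≥ n₀/(1 + n₀/N) = 1042.2164/(1 + 1042.2164/69930) = 1026.9116.
Rounding up, n = 1027.

1027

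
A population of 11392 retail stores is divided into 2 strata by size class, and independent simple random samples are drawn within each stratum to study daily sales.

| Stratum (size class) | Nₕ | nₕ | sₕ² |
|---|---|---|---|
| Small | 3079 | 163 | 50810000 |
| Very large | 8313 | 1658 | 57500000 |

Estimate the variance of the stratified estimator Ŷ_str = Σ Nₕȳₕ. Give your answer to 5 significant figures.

4.7173 × 10^12

Var(Ŷ_str) = Σₕ Nₕ²(1 − fₕ)sₕ²/nₕ.
Small: 3079²·(1 − 163/3079)·50810000/163 = 2.7987158 × 10^12.
Very large: 8313²·(1 − 1658/8313)·57500000/1658 = 1.9186208 × 10^12.
Sum = 4.7173366 × 10^12.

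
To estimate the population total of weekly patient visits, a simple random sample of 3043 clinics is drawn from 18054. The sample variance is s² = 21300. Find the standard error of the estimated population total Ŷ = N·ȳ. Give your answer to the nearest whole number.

43554

Var(Ŷ) = N²·Var(ȳ) = N²·(1 − n/N)·s²/n.
f = 3043/18054 = 0.16854991; Var(ȳ) = 0.83145009·21300/3043 = 5.8198774.
Var(Ŷ) = 18054² · 5.8198774 = 1.8969711 × 10^9.
SE(Ŷ) = √(1.8969711 × 10^9) = 43554.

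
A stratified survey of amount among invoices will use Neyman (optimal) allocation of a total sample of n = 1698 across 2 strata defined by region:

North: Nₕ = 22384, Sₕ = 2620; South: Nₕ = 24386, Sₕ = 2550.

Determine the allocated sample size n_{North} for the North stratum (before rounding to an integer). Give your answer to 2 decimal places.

824.14

Neyman allocation: nₕ = n·NₕSₕ / Σⱼ NⱼSⱼ.
Σ NⱼSⱼ = 22384·2620 + 24386·2550 = 1.2083038 × 10^8.
n_{North} = 1698·22384·2620 / (1.2083038 × 10^8) = 824.14.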